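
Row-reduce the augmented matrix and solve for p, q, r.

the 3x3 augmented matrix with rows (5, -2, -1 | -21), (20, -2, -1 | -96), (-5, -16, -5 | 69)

(-5, -4, 4)

Forward elimination on [A|b]:
R2 <- R2 - (4)*R1:  [   0    6    3  -12 ]
R3 <- R3 - (-1)*R1:  [   0  -18   -6   48 ]
R3 <- R3 - (-3)*R2:  [  0   0   3  12 ]
Row echelon form:
[ 5  -2  -1  |  -21 ]
[ 0   6   3  |  -12 ]
[ 0   0   3  |   12 ]
Back-substitution:
r = (12) / 3 = 4
q = (-12 - (3)*(4)) / 6 = -4
p = (-21 - (-2)*(-4) - (-1)*(4)) / 5 = -5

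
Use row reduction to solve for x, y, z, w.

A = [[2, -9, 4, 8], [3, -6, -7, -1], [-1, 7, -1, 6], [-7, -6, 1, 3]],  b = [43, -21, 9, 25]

Forward elimination on [A|b]:
R2 <- R2 - (3/2)*R1:  [      0    15/2     -13     -13  -171/2 ]
R3 <- R3 - (-1/2)*R1:  [    0   5/2     1    10  61/2 ]
R4 <- R4 - (-7/2)*R1:  [     0  -75/2     15     31  351/2 ]
R3 <- R3 - (1/3)*R2:  [    0     0  16/3  43/3    59 ]
R4 <- R4 - (-5)*R2:  [    0     0   -50   -34  -252 ]
R4 <- R4 - (-75/8)*R3:  [      0       0       0   803/8  2409/8 ]
Row echelon form:
[ 2    -9     4      8  |      43 ]
[ 0  15/2   -13    -13  |  -171/2 ]
[ 0     0  16/3   43/3  |      59 ]
[ 0     0     0  803/8  |  2409/8 ]
Back-substitution:
w = (2409/8) / (803/8) = 3
z = (59 - (43/3)*(3)) / (16/3) = 3
y = (-171/2 - (-13)*(3) - (-13)*(3)) / (15/2) = -1
x = (43 - (-9)*(-1) - (4)*(3) - (8)*(3)) / 2 = -1

(-1, -1, 3, 3)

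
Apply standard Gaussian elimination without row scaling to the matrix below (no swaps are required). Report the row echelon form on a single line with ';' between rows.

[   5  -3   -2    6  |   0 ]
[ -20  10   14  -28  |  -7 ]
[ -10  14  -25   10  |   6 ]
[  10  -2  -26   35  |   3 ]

Forward elimination:
R2 <- R2 - (-4)*R1:  [  0  -2   6  -4  -7 ]
R3 <- R3 - (-2)*R1:  [   0    8  -29   22    6 ]
R4 <- R4 - (2)*R1:  [   0    4  -22   23    3 ]
R3 <- R3 - (-4)*R2:  [   0    0   -5    6  -22 ]
R4 <- R4 - (-2)*R2:  [   0    0  -10   15  -11 ]
R4 <- R4 - (2)*R3:  [  0   0   0   3  33 ]
Row echelon form:
[ 5  -3  -2   6  |    0 ]
[ 0  -2   6  -4  |   -7 ]
[ 0   0  -5   6  |  -22 ]
[ 0   0   0   3  |   33 ]

REF = [5 -3 -2 6 0; 0 -2 6 -4 -7; 0 0 -5 6 -22; 0 0 0 3 33]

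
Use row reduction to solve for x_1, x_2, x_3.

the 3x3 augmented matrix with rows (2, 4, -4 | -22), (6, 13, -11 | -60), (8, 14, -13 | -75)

(-3, 1, 5)

Forward elimination on [A|b]:
R2 <- R2 - (3)*R1:  [ 0  1  1  6 ]
R3 <- R3 - (4)*R1:  [  0  -2   3  13 ]
R3 <- R3 - (-2)*R2:  [  0   0   5  25 ]
Row echelon form:
[ 2  4  -4  |  -22 ]
[ 0  1   1  |    6 ]
[ 0  0   5  |   25 ]
Back-substitution:
x_3 = (25) / 5 = 5
x_2 = (6 - (1)*(5)) / 1 = 1
x_1 = (-22 - (4)*(1) - (-4)*(5)) / 2 = -3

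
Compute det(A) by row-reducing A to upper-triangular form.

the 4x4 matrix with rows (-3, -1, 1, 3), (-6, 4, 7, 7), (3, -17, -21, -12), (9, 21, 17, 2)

Forward elimination:
R2 <- R2 - (2)*R1:  [ 0  6  5  1 ]
R3 <- R3 - (-1)*R1:  [   0  -18  -20   -9 ]
R4 <- R4 - (-3)*R1:  [  0  18  20  11 ]
R3 <- R3 - (-3)*R2:  [  0   0  -5  -6 ]
R4 <- R4 - (3)*R2:  [ 0  0  5  8 ]
R4 <- R4 - (-1)*R3:  [ 0  0  0  2 ]
Upper-triangular form:
[ -3  -1   1   3 ]
[  0   6   5   1 ]
[  0   0  -5  -6 ]
[  0   0   0   2 ]
det(A) = (-1)^0 * (-3) * (6) * (-5) * (2) = 180  (0 row swaps -> sign +1)

det(A) = 180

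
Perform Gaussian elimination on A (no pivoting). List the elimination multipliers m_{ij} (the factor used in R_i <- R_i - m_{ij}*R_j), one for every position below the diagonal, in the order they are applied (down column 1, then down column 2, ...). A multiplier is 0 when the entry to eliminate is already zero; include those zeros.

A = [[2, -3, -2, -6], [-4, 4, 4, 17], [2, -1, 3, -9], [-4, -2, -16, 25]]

multipliers: -2, 1, -2, -1, 4, -4

Forward elimination:
R2 <- R2 - (-2)*R1:  [  0  -2   0   5 ]
R3 <- R3 - (1)*R1:  [  0   2   5  -3 ]
R4 <- R4 - (-2)*R1:  [   0   -8  -20   13 ]
R3 <- R3 - (-1)*R2:  [ 0  0  5  2 ]
R4 <- R4 - (4)*R2:  [   0    0  -20   -7 ]
R4 <- R4 - (-4)*R3:  [ 0  0  0  1 ]
Multipliers (in order of application): m_{21} = -2, m_{31} = 1, m_{41} = -2, m_{32} = -1, m_{42} = 4, m_{43} = -4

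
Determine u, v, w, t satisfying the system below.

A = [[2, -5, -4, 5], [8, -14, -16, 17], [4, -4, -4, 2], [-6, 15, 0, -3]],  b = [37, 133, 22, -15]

(0, 0, -3, 5)

Forward elimination on [A|b]:
R2 <- R2 - (4)*R1:  [   0    6    0   -3  -15 ]
R3 <- R3 - (2)*R1:  [   0    6    4   -8  -52 ]
R4 <- R4 - (-3)*R1:  [   0    0  -12   12   96 ]
R3 <- R3 - (1)*R2:  [   0    0    4   -5  -37 ]
R4 <- R4 - (-3)*R3:  [   0    0    0   -3  -15 ]
Row echelon form:
[ 2  -5  -4   5  |   37 ]
[ 0   6   0  -3  |  -15 ]
[ 0   0   4  -5  |  -37 ]
[ 0   0   0  -3  |  -15 ]
Back-substitution:
t = (-15) / -3 = 5
w = (-37 - (-5)*(5)) / 4 = -3
v = (-15 - (-3)*(5)) / 6 = 0
u = (37 - (-5)*(0) - (-4)*(-3) - (5)*(5)) / 2 = 0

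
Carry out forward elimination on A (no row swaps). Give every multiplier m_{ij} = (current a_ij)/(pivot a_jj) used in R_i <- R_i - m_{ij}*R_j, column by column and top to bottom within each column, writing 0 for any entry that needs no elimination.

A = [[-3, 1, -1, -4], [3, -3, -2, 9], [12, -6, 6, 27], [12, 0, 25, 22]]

Forward elimination:
R2 <- R2 - (-1)*R1:  [  0  -2  -3   5 ]
R3 <- R3 - (-4)*R1:  [  0  -2   2  11 ]
R4 <- R4 - (-4)*R1:  [  0   4  21   6 ]
R3 <- R3 - (1)*R2:  [ 0  0  5  6 ]
R4 <- R4 - (-2)*R2:  [  0   0  15  16 ]
R4 <- R4 - (3)*R3:  [  0   0   0  -2 ]
Multipliers (in order of application): m_{21} = -1, m_{31} = -4, m_{41} = -4, m_{32} = 1, m_{42} = -2, m_{43} = 3

multipliers: -1, -4, -4, 1, -2, 3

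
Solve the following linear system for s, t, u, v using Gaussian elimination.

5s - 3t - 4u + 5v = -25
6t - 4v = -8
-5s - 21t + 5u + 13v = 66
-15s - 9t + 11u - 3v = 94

Forward elimination on [A|b]:
R3 <- R3 - (-1)*R1:  [   0  -24    1   18   41 ]
R4 <- R4 - (-3)*R1:  [   0  -18   -1   12   19 ]
R3 <- R3 - (-4)*R2:  [ 0  0  1  2  9 ]
R4 <- R4 - (-3)*R2:  [  0   0  -1   0  -5 ]
R4 <- R4 - (-1)*R3:  [ 0  0  0  2  4 ]
Row echelon form:
[ 5  -3  -4   5  |  -25 ]
[ 0   6   0  -4  |   -8 ]
[ 0   0   1   2  |    9 ]
[ 0   0   0   2  |    4 ]
Back-substitution:
v = (4) / 2 = 2
u = (9 - (2)*(2)) / 1 = 5
t = (-8 - (-4)*(2)) / 6 = 0
s = (-25 - (-3)*(0) - (-4)*(5) - (5)*(2)) / 5 = -3

(-3, 0, 5, 2)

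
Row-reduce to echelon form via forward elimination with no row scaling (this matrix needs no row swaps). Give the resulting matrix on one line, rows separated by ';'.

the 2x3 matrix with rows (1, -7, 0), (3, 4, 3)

Forward elimination:
R2 <- R2 - (3)*R1:  [  0  25   3 ]
Row echelon form:
[ 1  -7  0 ]
[ 0  25  3 ]

REF = [1 -7 0; 0 25 3]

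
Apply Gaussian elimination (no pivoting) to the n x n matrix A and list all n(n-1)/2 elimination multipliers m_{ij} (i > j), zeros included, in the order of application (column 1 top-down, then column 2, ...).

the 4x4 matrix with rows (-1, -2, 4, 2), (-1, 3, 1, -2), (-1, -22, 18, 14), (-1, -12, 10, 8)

Forward elimination:
R2 <- R2 - (1)*R1:  [  0   5  -3  -4 ]
R3 <- R3 - (1)*R1:  [   0  -20   14   12 ]
R4 <- R4 - (1)*R1:  [   0  -10    6    6 ]
R3 <- R3 - (-4)*R2:  [  0   0   2  -4 ]
R4 <- R4 - (-2)*R2:  [  0   0   0  -2 ]
R4: entry in column 3 is already 0 -> m_{43} = 0 (no row operation needed)
Multipliers (in order of application): m_{21} = 1, m_{31} = 1, m_{41} = 1, m_{32} = -4, m_{42} = -2, m_{43} = 0

multipliers: 1, 1, 1, -4, -2, 0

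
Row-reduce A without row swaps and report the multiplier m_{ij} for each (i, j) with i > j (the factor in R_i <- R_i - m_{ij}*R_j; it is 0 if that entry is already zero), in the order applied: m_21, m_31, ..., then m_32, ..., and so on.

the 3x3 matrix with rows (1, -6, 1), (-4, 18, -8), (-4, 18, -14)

multipliers: -4, -4, 1

Forward elimination:
R2 <- R2 - (-4)*R1:  [  0  -6  -4 ]
R3 <- R3 - (-4)*R1:  [   0   -6  -10 ]
R3 <- R3 - (1)*R2:  [  0   0  -6 ]
Multipliers (in order of application): m_{21} = -4, m_{31} = -4, m_{32} = 1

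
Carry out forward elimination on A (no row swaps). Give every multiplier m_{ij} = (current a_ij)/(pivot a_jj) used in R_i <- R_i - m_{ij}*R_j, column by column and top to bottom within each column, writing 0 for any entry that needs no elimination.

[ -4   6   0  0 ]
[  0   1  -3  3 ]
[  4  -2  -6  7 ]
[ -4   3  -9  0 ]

multipliers: 0, -1, 1, 4, -3, -3

Forward elimination:
R2: entry in column 1 is already 0 -> m_{21} = 0 (no row operation needed)
R3 <- R3 - (-1)*R1:  [  0   4  -6   7 ]
R4 <- R4 - (1)*R1:  [  0  -3  -9   0 ]
R3 <- R3 - (4)*R2:  [  0   0   6  -5 ]
R4 <- R4 - (-3)*R2:  [   0    0  -18    9 ]
R4 <- R4 - (-3)*R3:  [  0   0   0  -6 ]
Multipliers (in order of application): m_{21} = 0, m_{31} = -1, m_{41} = 1, m_{32} = 4, m_{42} = -3, m_{43} = -3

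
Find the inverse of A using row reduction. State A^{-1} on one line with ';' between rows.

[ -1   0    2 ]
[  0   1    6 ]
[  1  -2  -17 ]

inverse = [-5/3 -4/3 -2/3; 2 5 2; -1/3 -2/3 -1/3]

Gauss-Jordan on [A | I]:
R1 <- (1/-1)*R1:  [  1   0  -2  |  -1   0   0 ]
R3 <- R3 - (1)*R1:  [   0   -2  -15  |    1    0    1 ]
R3 <- R3 - (-2)*R2:  [  0   0  -3  |   1   2   1 ]
R3 <- (1/-3)*R3:  [    0     0     1  |  -1/3  -2/3  -1/3 ]
R1 <- R1 - (-2)*R3:  [    1     0     0  |  -5/3  -4/3  -2/3 ]
R2 <- R2 - (6)*R3:  [ 0  1  0  |  2  5  2 ]
Right block of [I | A^{-1}] is the inverse:
[ -5/3  -4/3  -2/3 ]
[    2     5     2 ]
[ -1/3  -2/3  -1/3 ]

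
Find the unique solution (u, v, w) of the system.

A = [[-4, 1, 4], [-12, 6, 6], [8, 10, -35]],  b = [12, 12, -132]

Forward elimination on [A|b]:
R2 <- R2 - (3)*R1:  [   0    3   -6  -24 ]
R3 <- R3 - (-2)*R1:  [    0    12   -27  -108 ]
R3 <- R3 - (4)*R2:  [   0    0   -3  -12 ]
Row echelon form:
[ -4  1   4  |   12 ]
[  0  3  -6  |  -24 ]
[  0  0  -3  |  -12 ]
Back-substitution:
w = (-12) / -3 = 4
v = (-24 - (-6)*(4)) / 3 = 0
u = (12 - (1)*(0) - (4)*(4)) / -4 = 1

(1, 0, 4)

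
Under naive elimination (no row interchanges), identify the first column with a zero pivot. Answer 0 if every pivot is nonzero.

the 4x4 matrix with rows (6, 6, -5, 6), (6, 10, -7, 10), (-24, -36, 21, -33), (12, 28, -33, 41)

Naive forward elimination:
R2 <- R2 - (1)*R1:  [  0   4  -2   4 ]
R3 <- R3 - (-4)*R1:  [   0  -12    1   -9 ]
R4 <- R4 - (2)*R1:  [   0   16  -23   29 ]
R3 <- R3 - (-3)*R2:  [  0   0  -5   3 ]
R4 <- R4 - (4)*R2:  [   0    0  -15   13 ]
R4 <- R4 - (3)*R3:  [ 0  0  0  4 ]
All pivots nonzero; naive elimination completes without hitting a zero pivot.

first zero-pivot column = 0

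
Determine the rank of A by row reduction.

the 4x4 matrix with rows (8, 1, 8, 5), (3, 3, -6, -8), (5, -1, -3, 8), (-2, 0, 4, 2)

Row reduction:
R2 <- R2 - (3/8)*R1:  [     0   21/8     -9  -79/8 ]
R3 <- R3 - (5/8)*R1:  [     0  -13/8     -8   39/8 ]
R4 <- R4 - (-1/4)*R1:  [    0   1/4     6  13/4 ]
R3 <- R3 - (-13/21)*R2:  [      0       0   -95/7  -26/21 ]
R4 <- R4 - (2/21)*R2:  [     0      0   48/7  88/21 ]
R4 <- R4 - (-48/95)*R3:  [        0         0         0  1016/285 ]
Row echelon form:
[ 8     1      8         5 ]
[ 0  21/8     -9     -79/8 ]
[ 0     0  -95/7    -26/21 ]
[ 0     0      0  1016/285 ]
Nonzero rows / pivot columns: 4

rank(A) = 4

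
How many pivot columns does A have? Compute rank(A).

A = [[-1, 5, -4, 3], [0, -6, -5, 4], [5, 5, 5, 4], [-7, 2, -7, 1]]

rank(A) = 4

Row reduction:
R3 <- R3 - (-5)*R1:  [   0   30  -15   19 ]
R4 <- R4 - (7)*R1:  [   0  -33   21  -20 ]
R3 <- R3 - (-5)*R2:  [   0    0  -40   39 ]
R4 <- R4 - (11/2)*R2:  [    0     0  97/2   -42 ]
R4 <- R4 - (-97/80)*R3:  [      0       0       0  423/80 ]
Row echelon form:
[ -1   5   -4       3 ]
[  0  -6   -5       4 ]
[  0   0  -40      39 ]
[  0   0    0  423/80 ]
Nonzero rows / pivot columns: 4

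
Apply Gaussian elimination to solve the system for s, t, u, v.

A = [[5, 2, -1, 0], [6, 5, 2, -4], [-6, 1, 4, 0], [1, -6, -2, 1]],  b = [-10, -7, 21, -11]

(-2, 1, 2, 1)

Forward elimination on [A|b]:
R2 <- R2 - (6/5)*R1:  [    0  13/5  16/5    -4     5 ]
R3 <- R3 - (-6/5)*R1:  [    0  17/5  14/5     0     9 ]
R4 <- R4 - (1/5)*R1:  [     0  -32/5   -9/5      1     -9 ]
R3 <- R3 - (17/13)*R2:  [      0       0  -18/13   68/13   32/13 ]
R4 <- R4 - (-32/13)*R2:  [       0        0    79/13  -115/13    43/13 ]
R4 <- R4 - (-79/18)*R3:  [     0      0      0  127/9  127/9 ]
Row echelon form:
[ 5     2      -1      0  |    -10 ]
[ 0  13/5    16/5     -4  |      5 ]
[ 0     0  -18/13  68/13  |  32/13 ]
[ 0     0       0  127/9  |  127/9 ]
Back-substitution:
v = (127/9) / (127/9) = 1
u = (32/13 - (68/13)*(1)) / (-18/13) = 2
t = (5 - (16/5)*(2) - (-4)*(1)) / (13/5) = 1
s = (-10 - (2)*(1) - (-1)*(2)) / 5 = -2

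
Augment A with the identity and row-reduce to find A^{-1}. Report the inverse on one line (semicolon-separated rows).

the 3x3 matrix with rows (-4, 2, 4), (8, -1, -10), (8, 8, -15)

Gauss-Jordan on [A | I]:
R1 <- (1/-4)*R1:  [    1  -1/2    -1  |  -1/4     0     0 ]
R2 <- R2 - (8)*R1:  [  0   3  -2  |   2   1   0 ]
R3 <- R3 - (8)*R1:  [  0  12  -7  |   2   0   1 ]
R2 <- (1/3)*R2:  [    0     1  -2/3  |   2/3   1/3     0 ]
R1 <- R1 - (-1/2)*R2:  [    1     0  -4/3  |  1/12   1/6     0 ]
R3 <- R3 - (12)*R2:  [  0   0   1  |  -6  -4   1 ]
R1 <- R1 - (-4/3)*R3:  [      1       0       0  |  -95/12   -31/6     4/3 ]
R2 <- R2 - (-2/3)*R3:  [     0      1      0  |  -10/3   -7/3    2/3 ]
Right block of [I | A^{-1}] is the inverse:
[ -95/12  -31/6  4/3 ]
[  -10/3   -7/3  2/3 ]
[     -6     -4    1 ]

inverse = [-95/12 -31/6 4/3; -10/3 -7/3 2/3; -6 -4 1]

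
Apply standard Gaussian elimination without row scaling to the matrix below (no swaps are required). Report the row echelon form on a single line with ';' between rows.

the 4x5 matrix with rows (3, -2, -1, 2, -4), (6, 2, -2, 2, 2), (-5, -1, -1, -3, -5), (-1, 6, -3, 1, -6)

REF = [3 -2 -1 2 -4; 0 6 0 -2 10; 0 0 -8/3 -10/9 -40/9; 0 0 0 29/6 -32/3]

Forward elimination:
R2 <- R2 - (2)*R1:  [  0   6   0  -2  10 ]
R3 <- R3 - (-5/3)*R1:  [     0  -13/3   -8/3    1/3  -35/3 ]
R4 <- R4 - (-1/3)*R1:  [     0   16/3  -10/3    5/3  -22/3 ]
R3 <- R3 - (-13/18)*R2:  [     0      0   -8/3  -10/9  -40/9 ]
R4 <- R4 - (8/9)*R2:  [      0       0   -10/3    31/9  -146/9 ]
R4 <- R4 - (5/4)*R3:  [     0      0      0   29/6  -32/3 ]
Row echelon form:
[ 3  -2    -1      2     -4 ]
[ 0   6     0     -2     10 ]
[ 0   0  -8/3  -10/9  -40/9 ]
[ 0   0     0   29/6  -32/3 ]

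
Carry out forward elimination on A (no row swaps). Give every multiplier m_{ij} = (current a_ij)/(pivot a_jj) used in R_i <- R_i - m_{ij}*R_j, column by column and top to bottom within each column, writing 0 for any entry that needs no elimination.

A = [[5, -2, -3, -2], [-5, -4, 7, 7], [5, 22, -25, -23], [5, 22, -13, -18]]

Forward elimination:
R2 <- R2 - (-1)*R1:  [  0  -6   4   5 ]
R3 <- R3 - (1)*R1:  [   0   24  -22  -21 ]
R4 <- R4 - (1)*R1:  [   0   24  -10  -16 ]
R3 <- R3 - (-4)*R2:  [  0   0  -6  -1 ]
R4 <- R4 - (-4)*R2:  [ 0  0  6  4 ]
R4 <- R4 - (-1)*R3:  [ 0  0  0  3 ]
Multipliers (in order of application): m_{21} = -1, m_{31} = 1, m_{41} = 1, m_{32} = -4, m_{42} = -4, m_{43} = -1

multipliers: -1, 1, 1, -4, -4, -1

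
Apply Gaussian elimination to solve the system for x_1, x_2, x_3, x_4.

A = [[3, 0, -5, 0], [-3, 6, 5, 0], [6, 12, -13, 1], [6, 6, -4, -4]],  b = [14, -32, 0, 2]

Forward elimination on [A|b]:
R2 <- R2 - (-1)*R1:  [   0    6    0    0  -18 ]
R3 <- R3 - (2)*R1:  [   0   12   -3    1  -28 ]
R4 <- R4 - (2)*R1:  [   0    6    6   -4  -26 ]
R3 <- R3 - (2)*R2:  [  0   0  -3   1   8 ]
R4 <- R4 - (1)*R2:  [  0   0   6  -4  -8 ]
R4 <- R4 - (-2)*R3:  [  0   0   0  -2   8 ]
Row echelon form:
[ 3  0  -5   0  |   14 ]
[ 0  6   0   0  |  -18 ]
[ 0  0  -3   1  |    8 ]
[ 0  0   0  -2  |    8 ]
Back-substitution:
x_4 = (8) / -2 = -4
x_3 = (8 - (1)*(-4)) / -3 = -4
x_2 = (-18) / 6 = -3
x_1 = (14 - (-5)*(-4)) / 3 = -2

(-2, -3, -4, -4)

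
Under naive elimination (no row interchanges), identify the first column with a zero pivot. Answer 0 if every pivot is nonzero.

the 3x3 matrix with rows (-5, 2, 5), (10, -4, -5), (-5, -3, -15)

Naive forward elimination:
R2 <- R2 - (-2)*R1:  [ 0  0  5 ]
R3 <- R3 - (1)*R1:  [   0   -5  -20 ]
Matrix at this point:
[ -5   2    5 ]
[  0   0    5 ]
[  0  -5  -20 ]
Pivot entry (2,2) is zero but row 3 has -5 in column 2 -> naive elimination stops; a row interchange (e.g. R2 <-> R3) would be required here.

first zero-pivot column = 2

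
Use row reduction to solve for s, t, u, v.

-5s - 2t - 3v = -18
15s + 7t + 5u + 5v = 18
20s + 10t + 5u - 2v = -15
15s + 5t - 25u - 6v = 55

Forward elimination on [A|b]:
R2 <- R2 - (-3)*R1:  [   0    1    5   -4  -36 ]
R3 <- R3 - (-4)*R1:  [   0    2    5  -14  -87 ]
R4 <- R4 - (-3)*R1:  [   0   -1  -25  -15    1 ]
R3 <- R3 - (2)*R2:  [   0    0   -5   -6  -15 ]
R4 <- R4 - (-1)*R2:  [   0    0  -20  -19  -35 ]
R4 <- R4 - (4)*R3:  [  0   0   0   5  25 ]
Row echelon form:
[ -5  -2   0  -3  |  -18 ]
[  0   1   5  -4  |  -36 ]
[  0   0  -5  -6  |  -15 ]
[  0   0   0   5  |   25 ]
Back-substitution:
v = (25) / 5 = 5
u = (-15 - (-6)*(5)) / -5 = -3
t = (-36 - (5)*(-3) - (-4)*(5)) / 1 = -1
s = (-18 - (-2)*(-1) - (-3)*(5)) / -5 = 1

(1, -1, -3, 5)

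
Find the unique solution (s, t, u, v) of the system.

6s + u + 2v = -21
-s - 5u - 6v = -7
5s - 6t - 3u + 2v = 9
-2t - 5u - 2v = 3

Forward elimination on [A|b]:
R2 <- R2 - (-1/6)*R1:  [     0      0  -29/6  -17/3  -21/2 ]
R3 <- R3 - (5/6)*R1:  [     0     -6  -23/6    1/3   53/2 ]
R2 <-> R3   (pivot in column 2 was zero)
[ 6   0      1      2    -21 ]
[ 0  -6  -23/6    1/3   53/2 ]
[ 0   0  -29/6  -17/3  -21/2 ]
[ 0  -2     -5     -2      3 ]
R4 <- R4 - (1/3)*R2:  [      0       0  -67/18   -19/9   -35/6 ]
R4 <- R4 - (67/87)*R3:  [      0       0       0  196/87  196/87 ]
Row echelon form:
[ 6   0      1       2  |     -21 ]
[ 0  -6  -23/6     1/3  |    53/2 ]
[ 0   0  -29/6   -17/3  |   -21/2 ]
[ 0   0      0  196/87  |  196/87 ]
Back-substitution:
v = (196/87) / (196/87) = 1
u = (-21/2 - (-17/3)*(1)) / (-29/6) = 1
t = (53/2 - (-23/6)*(1) - (1/3)*(1)) / -6 = -5
s = (-21 - (1)*(1) - (2)*(1)) / 6 = -4

(-4, -5, 1, 1)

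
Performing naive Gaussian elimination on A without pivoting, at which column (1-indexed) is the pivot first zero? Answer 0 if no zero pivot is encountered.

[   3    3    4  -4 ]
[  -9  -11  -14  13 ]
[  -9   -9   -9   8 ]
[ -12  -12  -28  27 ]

Naive forward elimination:
R2 <- R2 - (-3)*R1:  [  0  -2  -2   1 ]
R3 <- R3 - (-3)*R1:  [  0   0   3  -4 ]
R4 <- R4 - (-4)*R1:  [   0    0  -12   11 ]
R4 <- R4 - (-4)*R3:  [  0   0   0  -5 ]
All pivots nonzero; naive elimination completes without hitting a zero pivot.

first zero-pivot column = 0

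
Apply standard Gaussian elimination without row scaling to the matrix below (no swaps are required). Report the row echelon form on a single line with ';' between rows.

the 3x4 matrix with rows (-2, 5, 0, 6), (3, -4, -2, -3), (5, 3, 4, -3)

Forward elimination:
R2 <- R2 - (-3/2)*R1:  [   0  7/2   -2    6 ]
R3 <- R3 - (-5/2)*R1:  [    0  31/2     4    12 ]
R3 <- R3 - (31/7)*R2:  [      0       0    90/7  -102/7 ]
Row echelon form:
[ -2    5     0       6 ]
[  0  7/2    -2       6 ]
[  0    0  90/7  -102/7 ]

REF = [-2 5 0 6; 0 7/2 -2 6; 0 0 90/7 -102/7]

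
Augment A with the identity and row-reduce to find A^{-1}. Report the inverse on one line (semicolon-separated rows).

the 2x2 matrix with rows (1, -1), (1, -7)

inverse = [7/6 -1/6; 1/6 -1/6]

Gauss-Jordan on [A | I]:
R2 <- R2 - (1)*R1:  [  0  -6  |  -1   1 ]
R2 <- (1/-6)*R2:  [    0     1  |   1/6  -1/6 ]
R1 <- R1 - (-1)*R2:  [    1     0  |   7/6  -1/6 ]
Right block of [I | A^{-1}] is the inverse:
[ 7/6  -1/6 ]
[ 1/6  -1/6 ]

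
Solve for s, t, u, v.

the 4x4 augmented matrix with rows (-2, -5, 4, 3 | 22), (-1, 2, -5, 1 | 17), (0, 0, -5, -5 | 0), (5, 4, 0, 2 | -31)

Forward elimination on [A|b]:
R2 <- R2 - (1/2)*R1:  [    0   9/2    -7  -1/2     6 ]
R4 <- R4 - (-5/2)*R1:  [     0  -17/2     10   19/2     24 ]
R4 <- R4 - (-17/9)*R2:  [     0      0  -29/9   77/9  106/3 ]
R4 <- R4 - (29/45)*R3:  [     0      0      0  106/9  106/3 ]
Row echelon form:
[ -2   -5   4      3  |     22 ]
[  0  9/2  -7   -1/2  |      6 ]
[  0    0  -5     -5  |      0 ]
[  0    0   0  106/9  |  106/3 ]
Back-substitution:
v = (106/3) / (106/9) = 3
u = (0 - (-5)*(3)) / -5 = -3
t = (6 - (-7)*(-3) - (-1/2)*(3)) / (9/2) = -3
s = (22 - (-5)*(-3) - (4)*(-3) - (3)*(3)) / -2 = -5

(-5, -3, -3, 3)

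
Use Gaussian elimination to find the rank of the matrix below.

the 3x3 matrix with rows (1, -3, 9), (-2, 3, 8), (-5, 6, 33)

rank(A) = 2

Row reduction:
R2 <- R2 - (-2)*R1:  [  0  -3  26 ]
R3 <- R3 - (-5)*R1:  [  0  -9  78 ]
R3 <- R3 - (3)*R2:  [ 0  0  0 ]
Row echelon form:
[ 1  -3   9 ]
[ 0  -3  26 ]
[ 0   0   0 ]
Nonzero rows / pivot columns: 2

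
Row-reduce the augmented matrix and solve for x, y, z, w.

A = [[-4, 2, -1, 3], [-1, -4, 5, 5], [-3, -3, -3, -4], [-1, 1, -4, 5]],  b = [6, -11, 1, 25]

(1, 0, -4, 2)

Forward elimination on [A|b]:
R2 <- R2 - (1/4)*R1:  [     0   -9/2   21/4   17/4  -25/2 ]
R3 <- R3 - (3/4)*R1:  [     0   -9/2   -9/4  -25/4   -7/2 ]
R4 <- R4 - (1/4)*R1:  [     0    1/2  -15/4   17/4   47/2 ]
R3 <- R3 - (1)*R2:  [     0      0  -15/2  -21/2      9 ]
R4 <- R4 - (-1/9)*R2:  [     0      0  -19/6  85/18  199/9 ]
R4 <- R4 - (19/45)*R3:  [      0       0       0  412/45  824/45 ]
Row echelon form:
[ -4     2     -1       3  |       6 ]
[  0  -9/2   21/4    17/4  |   -25/2 ]
[  0     0  -15/2   -21/2  |       9 ]
[  0     0      0  412/45  |  824/45 ]
Back-substitution:
w = (824/45) / (412/45) = 2
z = (9 - (-21/2)*(2)) / (-15/2) = -4
y = (-25/2 - (21/4)*(-4) - (17/4)*(2)) / (-9/2) = 0
x = (6 - (2)*(0) - (-1)*(-4) - (3)*(2)) / -4 = 1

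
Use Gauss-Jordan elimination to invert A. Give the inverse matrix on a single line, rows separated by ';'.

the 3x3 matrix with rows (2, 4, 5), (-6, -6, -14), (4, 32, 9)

inverse = [-197/30 -31/15 13/30; 1/30 1/30 1/30; 14/5 4/5 -1/5]

Gauss-Jordan on [A | I]:
R1 <- (1/2)*R1:  [   1    2  5/2  |  1/2    0    0 ]
R2 <- R2 - (-6)*R1:  [ 0  6  1  |  3  1  0 ]
R3 <- R3 - (4)*R1:  [  0  24  -1  |  -2   0   1 ]
R2 <- (1/6)*R2:  [   0    1  1/6  |  1/2  1/6    0 ]
R1 <- R1 - (2)*R2:  [    1     0  13/6  |  -1/2  -1/3     0 ]
R3 <- R3 - (24)*R2:  [   0    0   -5  |  -14   -4    1 ]
R3 <- (1/-5)*R3:  [    0     0     1  |  14/5   4/5  -1/5 ]
R1 <- R1 - (13/6)*R3:  [       1        0        0  |  -197/30   -31/15    13/30 ]
R2 <- R2 - (1/6)*R3:  [    0     1     0  |  1/30  1/30  1/30 ]
Right block of [I | A^{-1}] is the inverse:
[ -197/30  -31/15  13/30 ]
[    1/30    1/30   1/30 ]
[    14/5     4/5   -1/5 ]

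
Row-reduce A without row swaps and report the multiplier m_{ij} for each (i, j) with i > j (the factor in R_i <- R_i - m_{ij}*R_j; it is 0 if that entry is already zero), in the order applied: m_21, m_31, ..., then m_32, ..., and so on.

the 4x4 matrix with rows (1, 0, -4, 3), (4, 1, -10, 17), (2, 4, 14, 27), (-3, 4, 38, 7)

multipliers: 4, 2, -3, 4, 4, -1

Forward elimination:
R2 <- R2 - (4)*R1:  [ 0  1  6  5 ]
R3 <- R3 - (2)*R1:  [  0   4  22  21 ]
R4 <- R4 - (-3)*R1:  [  0   4  26  16 ]
R3 <- R3 - (4)*R2:  [  0   0  -2   1 ]
R4 <- R4 - (4)*R2:  [  0   0   2  -4 ]
R4 <- R4 - (-1)*R3:  [  0   0   0  -3 ]
Multipliers (in order of application): m_{21} = 4, m_{31} = 2, m_{41} = -3, m_{32} = 4, m_{42} = 4, m_{43} = -1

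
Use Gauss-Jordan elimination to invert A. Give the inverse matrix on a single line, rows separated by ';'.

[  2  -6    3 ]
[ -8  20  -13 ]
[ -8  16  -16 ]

inverse = [-7 -3 9/8; -3/2 -1/2 1/8; 2 1 -1/2]

Gauss-Jordan on [A | I]:
R1 <- (1/2)*R1:  [   1   -3  3/2  |  1/2    0    0 ]
R2 <- R2 - (-8)*R1:  [  0  -4  -1  |   4   1   0 ]
R3 <- R3 - (-8)*R1:  [  0  -8  -4  |   4   0   1 ]
R2 <- (1/-4)*R2:  [    0     1   1/4  |    -1  -1/4     0 ]
R1 <- R1 - (-3)*R2:  [    1     0   9/4  |  -5/2  -3/4     0 ]
R3 <- R3 - (-8)*R2:  [  0   0  -2  |  -4  -2   1 ]
R3 <- (1/-2)*R3:  [    0     0     1  |     2     1  -1/2 ]
R1 <- R1 - (9/4)*R3:  [   1    0    0  |   -7   -3  9/8 ]
R2 <- R2 - (1/4)*R3:  [    0     1     0  |  -3/2  -1/2   1/8 ]
Right block of [I | A^{-1}] is the inverse:
[   -7    -3   9/8 ]
[ -3/2  -1/2   1/8 ]
[    2     1  -1/2 ]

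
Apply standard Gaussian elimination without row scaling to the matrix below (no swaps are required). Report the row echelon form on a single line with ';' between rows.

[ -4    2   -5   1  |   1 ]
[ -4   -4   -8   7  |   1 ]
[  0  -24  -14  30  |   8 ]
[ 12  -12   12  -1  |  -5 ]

REF = [-4 2 -5 1 1; 0 -6 -3 6 0; 0 0 -2 6 8; 0 0 0 -4 -2]

Forward elimination:
R2 <- R2 - (1)*R1:  [  0  -6  -3   6   0 ]
R4 <- R4 - (-3)*R1:  [  0  -6  -3   2  -2 ]
R3 <- R3 - (4)*R2:  [  0   0  -2   6   8 ]
R4 <- R4 - (1)*R2:  [  0   0   0  -4  -2 ]
Row echelon form:
[ -4   2  -5   1  |   1 ]
[  0  -6  -3   6  |   0 ]
[  0   0  -2   6  |   8 ]
[  0   0   0  -4  |  -2 ]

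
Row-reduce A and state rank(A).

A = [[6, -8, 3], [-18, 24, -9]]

Row reduction:
R2 <- R2 - (-3)*R1:  [ 0  0  0 ]
Row echelon form:
[ 6  -8  3 ]
[ 0   0  0 ]
Nonzero rows / pivot columns: 1

rank(A) = 1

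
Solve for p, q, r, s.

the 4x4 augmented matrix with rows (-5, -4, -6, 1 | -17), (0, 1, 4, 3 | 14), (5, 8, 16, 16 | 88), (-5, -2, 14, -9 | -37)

(0, 5, 0, 3)

Forward elimination on [A|b]:
R3 <- R3 - (-1)*R1:  [  0   4  10  17  71 ]
R4 <- R4 - (1)*R1:  [   0    2   20  -10  -20 ]
R3 <- R3 - (4)*R2:  [  0   0  -6   5  15 ]
R4 <- R4 - (2)*R2:  [   0    0   12  -16  -48 ]
R4 <- R4 - (-2)*R3:  [   0    0    0   -6  -18 ]
Row echelon form:
[ -5  -4  -6   1  |  -17 ]
[  0   1   4   3  |   14 ]
[  0   0  -6   5  |   15 ]
[  0   0   0  -6  |  -18 ]
Back-substitution:
s = (-18) / -6 = 3
r = (15 - (5)*(3)) / -6 = 0
q = (14 - (4)*(0) - (3)*(3)) / 1 = 5
p = (-17 - (-4)*(5) - (-6)*(0) - (1)*(3)) / -5 = 0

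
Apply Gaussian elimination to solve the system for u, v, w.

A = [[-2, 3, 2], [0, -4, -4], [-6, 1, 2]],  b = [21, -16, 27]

(-4, 5, -1)

Forward elimination on [A|b]:
R3 <- R3 - (3)*R1:  [   0   -8   -4  -36 ]
R3 <- R3 - (2)*R2:  [  0   0   4  -4 ]
Row echelon form:
[ -2   3   2  |   21 ]
[  0  -4  -4  |  -16 ]
[  0   0   4  |   -4 ]
Back-substitution:
w = (-4) / 4 = -1
v = (-16 - (-4)*(-1)) / -4 = 5
u = (21 - (3)*(5) - (2)*(-1)) / -2 = -4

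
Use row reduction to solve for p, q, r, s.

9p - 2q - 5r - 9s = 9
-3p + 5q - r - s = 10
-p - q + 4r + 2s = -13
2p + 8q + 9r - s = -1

(2, 3, -3, 2)

Forward elimination on [A|b]:
R2 <- R2 - (-1/3)*R1:  [    0  13/3  -8/3    -4    13 ]
R3 <- R3 - (-1/9)*R1:  [     0  -11/9   31/9      1    -12 ]
R4 <- R4 - (2/9)*R1:  [    0  76/9  91/9     1    -3 ]
R3 <- R3 - (-11/39)*R2:  [     0      0  35/13  -5/39  -25/3 ]
R4 <- R4 - (76/39)*R2:  [      0       0  199/13  343/39   -85/3 ]
R4 <- R4 - (199/35)*R3:  [      0       0       0  200/21  400/21 ]
Row echelon form:
[ 9    -2     -5      -9  |       9 ]
[ 0  13/3   -8/3      -4  |      13 ]
[ 0     0  35/13   -5/39  |   -25/3 ]
[ 0     0      0  200/21  |  400/21 ]
Back-substitution:
s = (400/21) / (200/21) = 2
r = (-25/3 - (-5/39)*(2)) / (35/13) = -3
q = (13 - (-8/3)*(-3) - (-4)*(2)) / (13/3) = 3
p = (9 - (-2)*(3) - (-5)*(-3) - (-9)*(2)) / 9 = 2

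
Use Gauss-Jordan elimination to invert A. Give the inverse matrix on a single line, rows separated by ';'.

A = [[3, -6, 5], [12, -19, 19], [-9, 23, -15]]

inverse = [-152/15 5/3 -19/15; 3/5 0 1/5; 7 -1 1]

Gauss-Jordan on [A | I]:
R1 <- (1/3)*R1:  [   1   -2  5/3  |  1/3    0    0 ]
R2 <- R2 - (12)*R1:  [  0   5  -1  |  -4   1   0 ]
R3 <- R3 - (-9)*R1:  [ 0  5  0  |  3  0  1 ]
R2 <- (1/5)*R2:  [    0     1  -1/5  |  -4/5   1/5     0 ]
R1 <- R1 - (-2)*R2:  [      1       0   19/15  |  -19/15     2/5       0 ]
R3 <- R3 - (5)*R2:  [  0   0   1  |   7  -1   1 ]
R1 <- R1 - (19/15)*R3:  [       1        0        0  |  -152/15      5/3   -19/15 ]
R2 <- R2 - (-1/5)*R3:  [   0    1    0  |  3/5    0  1/5 ]
Right block of [I | A^{-1}] is the inverse:
[ -152/15  5/3  -19/15 ]
[     3/5    0     1/5 ]
[       7   -1       1 ]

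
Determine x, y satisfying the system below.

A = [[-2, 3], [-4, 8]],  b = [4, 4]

(-5, -2)

Forward elimination on [A|b]:
R2 <- R2 - (2)*R1:  [  0   2  -4 ]
Row echelon form:
[ -2  3  |   4 ]
[  0  2  |  -4 ]
Back-substitution:
y = (-4) / 2 = -2
x = (4 - (3)*(-2)) / -2 = -5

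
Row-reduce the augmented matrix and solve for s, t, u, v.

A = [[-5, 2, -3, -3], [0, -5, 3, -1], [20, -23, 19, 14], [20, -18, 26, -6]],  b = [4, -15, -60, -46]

(-1, 4, 2, 1)

Forward elimination on [A|b]:
R3 <- R3 - (-4)*R1:  [   0  -15    7    2  -44 ]
R4 <- R4 - (-4)*R1:  [   0  -10   14  -18  -30 ]
R3 <- R3 - (3)*R2:  [  0   0  -2   5   1 ]
R4 <- R4 - (2)*R2:  [   0    0    8  -16    0 ]
R4 <- R4 - (-4)*R3:  [ 0  0  0  4  4 ]
Row echelon form:
[ -5   2  -3  -3  |    4 ]
[  0  -5   3  -1  |  -15 ]
[  0   0  -2   5  |    1 ]
[  0   0   0   4  |    4 ]
Back-substitution:
v = (4) / 4 = 1
u = (1 - (5)*(1)) / -2 = 2
t = (-15 - (3)*(2) - (-1)*(1)) / -5 = 4
s = (4 - (2)*(4) - (-3)*(2) - (-3)*(1)) / -5 = -1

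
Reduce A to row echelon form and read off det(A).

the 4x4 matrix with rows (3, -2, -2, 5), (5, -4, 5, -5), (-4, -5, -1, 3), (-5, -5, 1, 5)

det(A) = 1101

Forward elimination:
R2 <- R2 - (5/3)*R1:  [     0   -2/3   25/3  -40/3 ]
R3 <- R3 - (-4/3)*R1:  [     0  -23/3  -11/3   29/3 ]
R4 <- R4 - (-5/3)*R1:  [     0  -25/3   -7/3   40/3 ]
R3 <- R3 - (23/2)*R2:  [      0       0  -199/2     163 ]
R4 <- R4 - (25/2)*R2:  [      0       0  -213/2     180 ]
R4 <- R4 - (213/199)*R3:  [        0         0         0  1101/199 ]
Upper-triangular form:
[ 3    -2      -2         5 ]
[ 0  -2/3    25/3     -40/3 ]
[ 0     0  -199/2       163 ]
[ 0     0       0  1101/199 ]
det(A) = (-1)^0 * (3) * (-2/3) * (-199/2) * (1101/199) = 1101  (0 row swaps -> sign +1)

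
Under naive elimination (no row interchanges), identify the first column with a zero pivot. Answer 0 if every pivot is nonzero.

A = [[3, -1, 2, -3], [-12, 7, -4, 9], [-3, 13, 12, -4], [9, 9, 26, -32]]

Naive forward elimination:
R2 <- R2 - (-4)*R1:  [  0   3   4  -3 ]
R3 <- R3 - (-1)*R1:  [  0  12  14  -7 ]
R4 <- R4 - (3)*R1:  [   0   12   20  -23 ]
R3 <- R3 - (4)*R2:  [  0   0  -2   5 ]
R4 <- R4 - (4)*R2:  [   0    0    4  -11 ]
R4 <- R4 - (-2)*R3:  [  0   0   0  -1 ]
All pivots nonzero; naive elimination completes without hitting a zero pivot.

first zero-pivot column = 0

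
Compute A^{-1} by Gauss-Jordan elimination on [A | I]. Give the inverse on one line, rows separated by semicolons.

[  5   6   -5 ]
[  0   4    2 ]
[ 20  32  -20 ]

inverse = [9/5 1/2 -2/5; -1/2 0 1/8; 1 1/2 -1/4]

Gauss-Jordan on [A | I]:
R1 <- (1/5)*R1:  [   1  6/5   -1  |  1/5    0    0 ]
R3 <- R3 - (20)*R1:  [  0   8   0  |  -4   0   1 ]
R2 <- (1/4)*R2:  [   0    1  1/2  |    0  1/4    0 ]
R1 <- R1 - (6/5)*R2:  [     1      0   -8/5  |    1/5  -3/10      0 ]
R3 <- R3 - (8)*R2:  [  0   0  -4  |  -4  -2   1 ]
R3 <- (1/-4)*R3:  [    0     0     1  |     1   1/2  -1/4 ]
R1 <- R1 - (-8/5)*R3:  [    1     0     0  |   9/5   1/2  -2/5 ]
R2 <- R2 - (1/2)*R3:  [    0     1     0  |  -1/2     0   1/8 ]
Right block of [I | A^{-1}] is the inverse:
[  9/5  1/2  -2/5 ]
[ -1/2    0   1/8 ]
[    1  1/2  -1/4 ]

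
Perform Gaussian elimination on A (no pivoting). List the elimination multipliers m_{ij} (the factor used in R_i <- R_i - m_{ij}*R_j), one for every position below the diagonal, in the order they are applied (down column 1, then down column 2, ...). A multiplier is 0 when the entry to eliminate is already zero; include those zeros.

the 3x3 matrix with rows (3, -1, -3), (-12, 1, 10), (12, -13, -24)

Forward elimination:
R2 <- R2 - (-4)*R1:  [  0  -3  -2 ]
R3 <- R3 - (4)*R1:  [   0   -9  -12 ]
R3 <- R3 - (3)*R2:  [  0   0  -6 ]
Multipliers (in order of application): m_{21} = -4, m_{31} = 4, m_{32} = 3

multipliers: -4, 4, 3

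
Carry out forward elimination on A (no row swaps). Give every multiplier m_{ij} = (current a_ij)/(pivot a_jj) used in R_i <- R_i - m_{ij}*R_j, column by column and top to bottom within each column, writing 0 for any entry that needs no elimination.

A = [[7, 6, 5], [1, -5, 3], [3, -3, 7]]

Forward elimination:
R2 <- R2 - (1/7)*R1:  [     0  -41/7   16/7 ]
R3 <- R3 - (3/7)*R1:  [     0  -39/7   34/7 ]
R3 <- R3 - (39/41)*R2:  [      0       0  110/41 ]
Multipliers (in order of application): m_{21} = 1/7, m_{31} = 3/7, m_{32} = 39/41

multipliers: 1/7, 3/7, 39/41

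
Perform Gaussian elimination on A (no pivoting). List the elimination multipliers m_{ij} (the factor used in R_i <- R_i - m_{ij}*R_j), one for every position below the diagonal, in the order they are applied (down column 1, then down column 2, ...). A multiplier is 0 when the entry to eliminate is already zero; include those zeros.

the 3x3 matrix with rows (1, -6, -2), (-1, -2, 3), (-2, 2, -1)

Forward elimination:
R2 <- R2 - (-1)*R1:  [  0  -8   1 ]
R3 <- R3 - (-2)*R1:  [   0  -10   -5 ]
R3 <- R3 - (5/4)*R2:  [     0      0  -25/4 ]
Multipliers (in order of application): m_{21} = -1, m_{31} = -2, m_{32} = 5/4

multipliers: -1, -2, 5/4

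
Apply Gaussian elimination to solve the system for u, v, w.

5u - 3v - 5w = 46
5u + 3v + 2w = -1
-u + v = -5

(3, -2, -5)

Forward elimination on [A|b]:
R2 <- R2 - (1)*R1:  [   0    6    7  -47 ]
R3 <- R3 - (-1/5)*R1:  [    0   2/5    -1  21/5 ]
R3 <- R3 - (1/15)*R2:  [      0       0  -22/15    22/3 ]
Row echelon form:
[ 5  -3      -5  |    46 ]
[ 0   6       7  |   -47 ]
[ 0   0  -22/15  |  22/3 ]
Back-substitution:
w = (22/3) / (-22/15) = -5
v = (-47 - (7)*(-5)) / 6 = -2
u = (46 - (-3)*(-2) - (-5)*(-5)) / 5 = 3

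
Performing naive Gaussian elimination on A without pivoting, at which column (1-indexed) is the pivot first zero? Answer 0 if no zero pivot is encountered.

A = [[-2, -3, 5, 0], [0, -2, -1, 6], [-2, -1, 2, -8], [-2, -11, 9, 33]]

first zero-pivot column = 0

Naive forward elimination:
R3 <- R3 - (1)*R1:  [  0   2  -3  -8 ]
R4 <- R4 - (1)*R1:  [  0  -8   4  33 ]
R3 <- R3 - (-1)*R2:  [  0   0  -4  -2 ]
R4 <- R4 - (4)*R2:  [ 0  0  8  9 ]
R4 <- R4 - (-2)*R3:  [ 0  0  0  5 ]
All pivots nonzero; naive elimination completes without hitting a zero pivot.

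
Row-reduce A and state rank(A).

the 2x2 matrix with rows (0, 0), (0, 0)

Row reduction:
Row echelon form:
[ 0  0 ]
[ 0  0 ]
Nonzero rows / pivot columns: 0

rank(A) = 0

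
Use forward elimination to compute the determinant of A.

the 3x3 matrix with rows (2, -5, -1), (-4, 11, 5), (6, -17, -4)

Forward elimination:
R2 <- R2 - (-2)*R1:  [ 0  1  3 ]
R3 <- R3 - (3)*R1:  [  0  -2  -1 ]
R3 <- R3 - (-2)*R2:  [ 0  0  5 ]
Upper-triangular form:
[ 2  -5  -1 ]
[ 0   1   3 ]
[ 0   0   5 ]
det(A) = (-1)^0 * (2) * (1) * (5) = 10  (0 row swaps -> sign +1)

det(A) = 10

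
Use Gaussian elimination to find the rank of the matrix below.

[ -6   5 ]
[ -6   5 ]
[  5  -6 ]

rank(A) = 2

Row reduction:
R2 <- R2 - (1)*R1:  [ 0  0 ]
R3 <- R3 - (-5/6)*R1:  [     0  -11/6 ]
R2 <-> R3   (pivot in column 2 was zero)
[ -6      5 ]
[  0  -11/6 ]
[  0      0 ]
Row echelon form:
[ -6      5 ]
[  0  -11/6 ]
[  0      0 ]
Nonzero rows / pivot columns: 2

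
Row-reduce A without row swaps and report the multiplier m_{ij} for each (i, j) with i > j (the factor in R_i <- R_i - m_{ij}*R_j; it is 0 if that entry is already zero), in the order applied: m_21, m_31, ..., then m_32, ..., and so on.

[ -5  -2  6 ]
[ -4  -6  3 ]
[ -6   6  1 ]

Forward elimination:
R2 <- R2 - (4/5)*R1:  [     0  -22/5   -9/5 ]
R3 <- R3 - (6/5)*R1:  [     0   42/5  -31/5 ]
R3 <- R3 - (-21/11)*R2:  [       0        0  -106/11 ]
Multipliers (in order of application): m_{21} = 4/5, m_{31} = 6/5, m_{32} = -21/11

multipliers: 4/5, 6/5, -21/11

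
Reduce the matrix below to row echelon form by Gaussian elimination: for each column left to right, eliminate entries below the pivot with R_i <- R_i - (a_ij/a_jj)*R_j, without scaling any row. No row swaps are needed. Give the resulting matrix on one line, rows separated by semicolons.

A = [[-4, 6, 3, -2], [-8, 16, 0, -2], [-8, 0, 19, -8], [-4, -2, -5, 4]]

REF = [-4 6 3 -2; 0 4 -6 2; 0 0 -5 2; 0 0 0 2]

Forward elimination:
R2 <- R2 - (2)*R1:  [  0   4  -6   2 ]
R3 <- R3 - (2)*R1:  [   0  -12   13   -4 ]
R4 <- R4 - (1)*R1:  [  0  -8  -8   6 ]
R3 <- R3 - (-3)*R2:  [  0   0  -5   2 ]
R4 <- R4 - (-2)*R2:  [   0    0  -20   10 ]
R4 <- R4 - (4)*R3:  [ 0  0  0  2 ]
Row echelon form:
[ -4  6   3  -2 ]
[  0  4  -6   2 ]
[  0  0  -5   2 ]
[  0  0   0   2 ]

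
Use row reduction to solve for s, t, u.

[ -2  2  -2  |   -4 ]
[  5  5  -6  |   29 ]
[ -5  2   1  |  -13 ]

Forward elimination on [A|b]:
R2 <- R2 - (-5/2)*R1:  [   0   10  -11   19 ]
R3 <- R3 - (5/2)*R1:  [  0  -3   6  -3 ]
R3 <- R3 - (-3/10)*R2:  [     0      0  27/10  27/10 ]
Row echelon form:
[ -2   2     -2  |     -4 ]
[  0  10    -11  |     19 ]
[  0   0  27/10  |  27/10 ]
Back-substitution:
u = (27/10) / (27/10) = 1
t = (19 - (-11)*(1)) / 10 = 3
s = (-4 - (2)*(3) - (-2)*(1)) / -2 = 4

(4, 3, 1)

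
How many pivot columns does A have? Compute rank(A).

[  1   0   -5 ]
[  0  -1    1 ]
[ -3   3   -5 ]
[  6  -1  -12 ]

Row reduction:
R3 <- R3 - (-3)*R1:  [   0    3  -20 ]
R4 <- R4 - (6)*R1:  [  0  -1  18 ]
R3 <- R3 - (-3)*R2:  [   0    0  -17 ]
R4 <- R4 - (1)*R2:  [  0   0  17 ]
R4 <- R4 - (-1)*R3:  [ 0  0  0 ]
Row echelon form:
[ 1   0   -5 ]
[ 0  -1    1 ]
[ 0   0  -17 ]
[ 0   0    0 ]
Nonzero rows / pivot columns: 3

rank(A) = 3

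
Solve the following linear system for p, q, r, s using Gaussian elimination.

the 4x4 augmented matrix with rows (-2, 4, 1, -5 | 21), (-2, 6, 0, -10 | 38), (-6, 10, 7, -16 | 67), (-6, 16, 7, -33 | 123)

Forward elimination on [A|b]:
R2 <- R2 - (1)*R1:  [  0   2  -1  -5  17 ]
R3 <- R3 - (3)*R1:  [  0  -2   4  -1   4 ]
R4 <- R4 - (3)*R1:  [   0    4    4  -18   60 ]
R3 <- R3 - (-1)*R2:  [  0   0   3  -6  21 ]
R4 <- R4 - (2)*R2:  [  0   0   6  -8  26 ]
R4 <- R4 - (2)*R3:  [   0    0    0    4  -16 ]
Row echelon form:
[ -2  4   1  -5  |   21 ]
[  0  2  -1  -5  |   17 ]
[  0  0   3  -6  |   21 ]
[  0  0   0   4  |  -16 ]
Back-substitution:
s = (-16) / 4 = -4
r = (21 - (-6)*(-4)) / 3 = -1
q = (17 - (-1)*(-1) - (-5)*(-4)) / 2 = -2
p = (21 - (4)*(-2) - (1)*(-1) - (-5)*(-4)) / -2 = -5

(-5, -2, -1, -4)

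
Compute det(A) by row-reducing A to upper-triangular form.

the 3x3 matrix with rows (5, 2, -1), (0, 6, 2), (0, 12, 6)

Forward elimination:
R3 <- R3 - (2)*R2:  [ 0  0  2 ]
Upper-triangular form:
[ 5  2  -1 ]
[ 0  6   2 ]
[ 0  0   2 ]
det(A) = (-1)^0 * (5) * (6) * (2) = 60  (0 row swaps -> sign +1)

det(A) = 60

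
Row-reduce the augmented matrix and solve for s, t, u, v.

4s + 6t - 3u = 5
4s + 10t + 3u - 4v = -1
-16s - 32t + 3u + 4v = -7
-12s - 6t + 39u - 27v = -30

(2, -1, -1, -1)

Forward elimination on [A|b]:
R2 <- R2 - (1)*R1:  [  0   4   6  -4  -6 ]
R3 <- R3 - (-4)*R1:  [  0  -8  -9   4  13 ]
R4 <- R4 - (-3)*R1:  [   0   12   30  -27  -15 ]
R3 <- R3 - (-2)*R2:  [  0   0   3  -4   1 ]
R4 <- R4 - (3)*R2:  [   0    0   12  -15    3 ]
R4 <- R4 - (4)*R3:  [  0   0   0   1  -1 ]
Row echelon form:
[ 4  6  -3   0  |   5 ]
[ 0  4   6  -4  |  -6 ]
[ 0  0   3  -4  |   1 ]
[ 0  0   0   1  |  -1 ]
Back-substitution:
v = (-1) / 1 = -1
u = (1 - (-4)*(-1)) / 3 = -1
t = (-6 - (6)*(-1) - (-4)*(-1)) / 4 = -1
s = (5 - (6)*(-1) - (-3)*(-1)) / 4 = 2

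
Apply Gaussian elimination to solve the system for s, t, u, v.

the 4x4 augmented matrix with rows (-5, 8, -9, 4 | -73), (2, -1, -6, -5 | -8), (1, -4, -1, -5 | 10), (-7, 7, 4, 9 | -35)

(5, -1, 4, -1)

Forward elimination on [A|b]:
R2 <- R2 - (-2/5)*R1:  [      0    11/5   -48/5   -17/5  -186/5 ]
R3 <- R3 - (-1/5)*R1:  [     0  -12/5  -14/5  -21/5  -23/5 ]
R4 <- R4 - (7/5)*R1:  [     0  -21/5   83/5   17/5  336/5 ]
R3 <- R3 - (-12/11)*R2:  [       0        0  -146/11   -87/11  -497/11 ]
R4 <- R4 - (-21/11)*R2:  [      0       0  -19/11  -34/11  -42/11 ]
R4 <- R4 - (19/146)*R3:  [        0         0         0  -301/146   301/146 ]
Row echelon form:
[ -5     8       -9         4  |      -73 ]
[  0  11/5    -48/5     -17/5  |   -186/5 ]
[  0     0  -146/11    -87/11  |  -497/11 ]
[  0     0        0  -301/146  |  301/146 ]
Back-substitution:
v = (301/146) / (-301/146) = -1
u = (-497/11 - (-87/11)*(-1)) / (-146/11) = 4
t = (-186/5 - (-48/5)*(4) - (-17/5)*(-1)) / (11/5) = -1
s = (-73 - (8)*(-1) - (-9)*(4) - (4)*(-1)) / -5 = 5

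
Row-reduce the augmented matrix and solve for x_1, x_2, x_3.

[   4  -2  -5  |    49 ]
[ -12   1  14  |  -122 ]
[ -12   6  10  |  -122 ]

Forward elimination on [A|b]:
R2 <- R2 - (-3)*R1:  [  0  -5  -1  25 ]
R3 <- R3 - (-3)*R1:  [  0   0  -5  25 ]
Row echelon form:
[ 4  -2  -5  |  49 ]
[ 0  -5  -1  |  25 ]
[ 0   0  -5  |  25 ]
Back-substitution:
x_3 = (25) / -5 = -5
x_2 = (25 - (-1)*(-5)) / -5 = -4
x_1 = (49 - (-2)*(-4) - (-5)*(-5)) / 4 = 4

(4, -4, -5)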